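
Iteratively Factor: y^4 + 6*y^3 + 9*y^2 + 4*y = (y + 1)*(y^3 + 5*y^2 + 4*y) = y*(y + 1)*(y^2 + 5*y + 4) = y*(y + 1)^2*(y + 4)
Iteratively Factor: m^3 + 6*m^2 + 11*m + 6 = (m + 3)*(m^2 + 3*m + 2) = (m + 2)*(m + 3)*(m + 1)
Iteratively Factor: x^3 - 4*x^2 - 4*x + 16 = (x - 4)*(x^2 - 4) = (x - 4)*(x + 2)*(x - 2)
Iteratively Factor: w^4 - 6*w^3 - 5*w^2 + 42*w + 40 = (w - 5)*(w^3 - w^2 - 10*w - 8) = (w - 5)*(w + 2)*(w^2 - 3*w - 4) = (w - 5)*(w - 4)*(w + 2)*(w + 1)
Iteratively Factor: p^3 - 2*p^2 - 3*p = (p + 1)*(p^2 - 3*p) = p*(p + 1)*(p - 3)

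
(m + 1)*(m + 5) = m^2 + 6*m + 5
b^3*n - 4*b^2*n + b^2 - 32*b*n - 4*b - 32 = (b - 8)*(b + 4)*(b*n + 1)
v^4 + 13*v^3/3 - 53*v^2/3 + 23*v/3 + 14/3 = (v - 2)*(v - 1)*(v + 1/3)*(v + 7)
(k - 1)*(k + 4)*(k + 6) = k^3 + 9*k^2 + 14*k - 24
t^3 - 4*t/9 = t*(t - 2/3)*(t + 2/3)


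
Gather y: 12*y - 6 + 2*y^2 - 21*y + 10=2*y^2 - 9*y + 4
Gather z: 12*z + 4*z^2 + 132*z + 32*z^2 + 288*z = 36*z^2 + 432*z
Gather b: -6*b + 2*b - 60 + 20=-4*b - 40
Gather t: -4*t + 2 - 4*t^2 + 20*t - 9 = -4*t^2 + 16*t - 7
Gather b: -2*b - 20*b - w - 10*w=-22*b - 11*w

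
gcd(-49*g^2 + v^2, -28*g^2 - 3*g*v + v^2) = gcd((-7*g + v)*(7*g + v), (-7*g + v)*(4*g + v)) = -7*g + v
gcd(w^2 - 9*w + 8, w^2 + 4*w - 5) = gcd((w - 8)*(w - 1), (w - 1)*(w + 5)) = w - 1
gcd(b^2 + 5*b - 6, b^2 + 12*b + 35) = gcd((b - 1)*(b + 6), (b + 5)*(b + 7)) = 1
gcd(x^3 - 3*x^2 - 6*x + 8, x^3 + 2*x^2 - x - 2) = x^2 + x - 2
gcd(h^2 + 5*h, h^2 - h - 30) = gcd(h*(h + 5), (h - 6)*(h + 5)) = h + 5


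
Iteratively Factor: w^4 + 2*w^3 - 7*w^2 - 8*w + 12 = (w + 3)*(w^3 - w^2 - 4*w + 4) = (w - 2)*(w + 3)*(w^2 + w - 2) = (w - 2)*(w - 1)*(w + 3)*(w + 2)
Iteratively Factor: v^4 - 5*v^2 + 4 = (v - 2)*(v^3 + 2*v^2 - v - 2) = (v - 2)*(v + 2)*(v^2 - 1) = (v - 2)*(v + 1)*(v + 2)*(v - 1)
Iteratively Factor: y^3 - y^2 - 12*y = (y - 4)*(y^2 + 3*y) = y*(y - 4)*(y + 3)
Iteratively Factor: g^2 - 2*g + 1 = (g - 1)*(g - 1)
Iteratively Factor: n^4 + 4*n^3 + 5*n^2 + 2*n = (n)*(n^3 + 4*n^2 + 5*n + 2) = n*(n + 1)*(n^2 + 3*n + 2) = n*(n + 1)*(n + 2)*(n + 1)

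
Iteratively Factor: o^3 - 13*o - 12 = (o + 3)*(o^2 - 3*o - 4) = (o - 4)*(o + 3)*(o + 1)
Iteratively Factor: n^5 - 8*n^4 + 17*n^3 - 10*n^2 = (n - 2)*(n^4 - 6*n^3 + 5*n^2) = n*(n - 2)*(n^3 - 6*n^2 + 5*n) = n^2*(n - 2)*(n^2 - 6*n + 5) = n^2*(n - 2)*(n - 1)*(n - 5)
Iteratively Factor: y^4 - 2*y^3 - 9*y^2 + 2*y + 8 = (y + 2)*(y^3 - 4*y^2 - y + 4) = (y - 1)*(y + 2)*(y^2 - 3*y - 4) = (y - 1)*(y + 1)*(y + 2)*(y - 4)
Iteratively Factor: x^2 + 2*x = (x + 2)*(x)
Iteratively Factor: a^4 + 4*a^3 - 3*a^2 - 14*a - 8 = (a + 1)*(a^3 + 3*a^2 - 6*a - 8) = (a + 1)*(a + 4)*(a^2 - a - 2) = (a + 1)^2*(a + 4)*(a - 2)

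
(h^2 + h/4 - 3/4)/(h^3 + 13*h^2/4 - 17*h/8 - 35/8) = 2*(4*h - 3)/(8*h^2 + 18*h - 35)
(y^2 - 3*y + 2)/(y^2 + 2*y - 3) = (y - 2)/(y + 3)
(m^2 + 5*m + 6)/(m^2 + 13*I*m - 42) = (m^2 + 5*m + 6)/(m^2 + 13*I*m - 42)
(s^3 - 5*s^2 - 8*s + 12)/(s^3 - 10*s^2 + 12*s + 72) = (s - 1)/(s - 6)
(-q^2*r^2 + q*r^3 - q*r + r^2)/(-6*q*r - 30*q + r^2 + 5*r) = r*(q^2*r - q*r^2 + q - r)/(6*q*r + 30*q - r^2 - 5*r)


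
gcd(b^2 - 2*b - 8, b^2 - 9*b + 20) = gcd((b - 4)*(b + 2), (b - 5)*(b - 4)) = b - 4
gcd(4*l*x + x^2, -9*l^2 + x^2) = 1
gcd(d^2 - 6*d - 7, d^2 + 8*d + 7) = d + 1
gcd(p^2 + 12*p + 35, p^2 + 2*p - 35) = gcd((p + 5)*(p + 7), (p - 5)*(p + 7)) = p + 7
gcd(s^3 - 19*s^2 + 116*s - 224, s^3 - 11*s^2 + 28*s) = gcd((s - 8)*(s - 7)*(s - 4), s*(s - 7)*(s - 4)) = s^2 - 11*s + 28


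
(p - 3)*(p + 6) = p^2 + 3*p - 18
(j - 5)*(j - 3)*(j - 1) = j^3 - 9*j^2 + 23*j - 15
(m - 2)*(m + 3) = m^2 + m - 6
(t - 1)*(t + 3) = t^2 + 2*t - 3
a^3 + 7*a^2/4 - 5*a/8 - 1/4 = (a - 1/2)*(a + 1/4)*(a + 2)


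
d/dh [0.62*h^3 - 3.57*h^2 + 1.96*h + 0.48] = 1.86*h^2 - 7.14*h + 1.96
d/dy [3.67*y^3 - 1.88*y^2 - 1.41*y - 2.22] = 11.01*y^2 - 3.76*y - 1.41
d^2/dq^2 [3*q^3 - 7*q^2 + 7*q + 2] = 18*q - 14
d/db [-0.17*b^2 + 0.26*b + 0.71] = 0.26 - 0.34*b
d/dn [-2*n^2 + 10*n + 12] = 10 - 4*n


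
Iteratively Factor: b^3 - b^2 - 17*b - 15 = (b + 3)*(b^2 - 4*b - 5) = (b + 1)*(b + 3)*(b - 5)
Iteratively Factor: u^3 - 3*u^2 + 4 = (u + 1)*(u^2 - 4*u + 4) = (u - 2)*(u + 1)*(u - 2)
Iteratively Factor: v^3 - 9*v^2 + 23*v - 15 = (v - 1)*(v^2 - 8*v + 15) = (v - 3)*(v - 1)*(v - 5)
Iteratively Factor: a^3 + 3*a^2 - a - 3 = (a - 1)*(a^2 + 4*a + 3) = (a - 1)*(a + 3)*(a + 1)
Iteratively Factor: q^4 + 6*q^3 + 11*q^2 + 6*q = (q + 3)*(q^3 + 3*q^2 + 2*q) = (q + 1)*(q + 3)*(q^2 + 2*q) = (q + 1)*(q + 2)*(q + 3)*(q)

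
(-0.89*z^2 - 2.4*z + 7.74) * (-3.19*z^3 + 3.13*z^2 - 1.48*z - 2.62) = 2.8391*z^5 + 4.8703*z^4 - 30.8854*z^3 + 30.11*z^2 - 5.1672*z - 20.2788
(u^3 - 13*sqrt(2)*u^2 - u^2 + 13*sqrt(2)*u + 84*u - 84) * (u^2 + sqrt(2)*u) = u^5 - 12*sqrt(2)*u^4 - u^4 + 12*sqrt(2)*u^3 + 58*u^3 - 58*u^2 + 84*sqrt(2)*u^2 - 84*sqrt(2)*u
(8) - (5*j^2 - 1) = 9 - 5*j^2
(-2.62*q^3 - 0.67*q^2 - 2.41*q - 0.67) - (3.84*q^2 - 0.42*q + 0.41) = -2.62*q^3 - 4.51*q^2 - 1.99*q - 1.08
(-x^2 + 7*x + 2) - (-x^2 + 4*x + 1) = 3*x + 1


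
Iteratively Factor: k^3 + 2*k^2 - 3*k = (k + 3)*(k^2 - k) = (k - 1)*(k + 3)*(k)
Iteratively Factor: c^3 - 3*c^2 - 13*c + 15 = (c - 1)*(c^2 - 2*c - 15) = (c - 1)*(c + 3)*(c - 5)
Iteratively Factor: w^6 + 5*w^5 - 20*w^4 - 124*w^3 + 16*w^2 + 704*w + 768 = (w + 2)*(w^5 + 3*w^4 - 26*w^3 - 72*w^2 + 160*w + 384) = (w + 2)*(w + 4)*(w^4 - w^3 - 22*w^2 + 16*w + 96) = (w - 3)*(w + 2)*(w + 4)*(w^3 + 2*w^2 - 16*w - 32) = (w - 3)*(w + 2)^2*(w + 4)*(w^2 - 16) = (w - 3)*(w + 2)^2*(w + 4)^2*(w - 4)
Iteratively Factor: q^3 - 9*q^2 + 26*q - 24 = (q - 2)*(q^2 - 7*q + 12) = (q - 4)*(q - 2)*(q - 3)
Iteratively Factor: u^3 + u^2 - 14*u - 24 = (u + 3)*(u^2 - 2*u - 8) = (u - 4)*(u + 3)*(u + 2)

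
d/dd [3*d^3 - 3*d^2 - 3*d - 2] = 9*d^2 - 6*d - 3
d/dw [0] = 0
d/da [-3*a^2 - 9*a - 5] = -6*a - 9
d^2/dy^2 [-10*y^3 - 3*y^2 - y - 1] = -60*y - 6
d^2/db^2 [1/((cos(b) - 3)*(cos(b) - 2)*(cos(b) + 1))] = (-90*(1 - cos(b)^2)^2 + 12*sin(b)^6 + 3*cos(b)^6 + 44*cos(b)^5 + 2*cos(b)^3 - 139*cos(b)^2 - 54*cos(b) + 128)/((cos(b) - 3)^3*(cos(b) - 2)^3*(cos(b) + 1)^3)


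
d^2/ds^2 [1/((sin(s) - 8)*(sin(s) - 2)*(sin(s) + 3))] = (-9*sin(s)^6 + 77*sin(s)^5 - 156*sin(s)^4 + 26*sin(s)^3 - 1330*sin(s)^2 - 372*sin(s) + 1064)/((sin(s) - 8)^3*(sin(s) - 2)^3*(sin(s) + 3)^3)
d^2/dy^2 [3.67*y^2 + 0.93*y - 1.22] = 7.34000000000000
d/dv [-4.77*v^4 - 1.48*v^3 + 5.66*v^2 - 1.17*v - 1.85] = -19.08*v^3 - 4.44*v^2 + 11.32*v - 1.17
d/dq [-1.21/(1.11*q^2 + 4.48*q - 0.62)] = (2.6862*q + 5.4208)/(1.11*q^2 + 4.48*q - 0.62)^2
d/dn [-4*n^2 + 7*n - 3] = 7 - 8*n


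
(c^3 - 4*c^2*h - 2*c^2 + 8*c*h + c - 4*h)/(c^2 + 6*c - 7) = (c^2 - 4*c*h - c + 4*h)/(c + 7)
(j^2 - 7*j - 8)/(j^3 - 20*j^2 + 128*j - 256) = (j + 1)/(j^2 - 12*j + 32)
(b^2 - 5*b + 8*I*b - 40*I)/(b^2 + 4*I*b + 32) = (b - 5)/(b - 4*I)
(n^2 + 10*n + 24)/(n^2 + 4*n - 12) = (n + 4)/(n - 2)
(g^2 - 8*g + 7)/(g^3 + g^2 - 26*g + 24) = (g - 7)/(g^2 + 2*g - 24)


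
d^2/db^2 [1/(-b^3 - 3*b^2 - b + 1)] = 2*(3*(b + 1)*(b^3 + 3*b^2 + b - 1) - (3*b^2 + 6*b + 1)^2)/(b^3 + 3*b^2 + b - 1)^3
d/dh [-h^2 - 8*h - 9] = -2*h - 8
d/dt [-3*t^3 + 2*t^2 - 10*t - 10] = -9*t^2 + 4*t - 10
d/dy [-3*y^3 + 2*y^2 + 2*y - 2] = -9*y^2 + 4*y + 2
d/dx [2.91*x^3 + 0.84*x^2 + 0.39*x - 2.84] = 8.73*x^2 + 1.68*x + 0.39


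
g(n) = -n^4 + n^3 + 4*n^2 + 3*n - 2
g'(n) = -4*n^3 + 3*n^2 + 8*n + 3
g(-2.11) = -19.74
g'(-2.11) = 37.05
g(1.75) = 11.48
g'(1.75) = 4.75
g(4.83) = -325.75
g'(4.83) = -339.09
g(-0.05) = -2.14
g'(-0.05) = 2.61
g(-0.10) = -2.26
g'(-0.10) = 2.23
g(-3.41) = -140.58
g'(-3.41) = 169.21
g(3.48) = -47.64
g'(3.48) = -101.41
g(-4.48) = -427.89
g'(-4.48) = 387.03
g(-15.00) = -53147.00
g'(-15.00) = 14058.00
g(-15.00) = -53147.00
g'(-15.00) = 14058.00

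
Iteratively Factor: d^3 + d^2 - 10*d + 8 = (d - 1)*(d^2 + 2*d - 8) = (d - 1)*(d + 4)*(d - 2)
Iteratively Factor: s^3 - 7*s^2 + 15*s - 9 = (s - 3)*(s^2 - 4*s + 3) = (s - 3)*(s - 1)*(s - 3)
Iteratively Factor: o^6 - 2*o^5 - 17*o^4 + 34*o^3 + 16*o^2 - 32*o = (o)*(o^5 - 2*o^4 - 17*o^3 + 34*o^2 + 16*o - 32) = o*(o + 4)*(o^4 - 6*o^3 + 7*o^2 + 6*o - 8) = o*(o - 1)*(o + 4)*(o^3 - 5*o^2 + 2*o + 8) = o*(o - 4)*(o - 1)*(o + 4)*(o^2 - o - 2) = o*(o - 4)*(o - 1)*(o + 1)*(o + 4)*(o - 2)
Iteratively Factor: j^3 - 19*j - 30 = (j + 3)*(j^2 - 3*j - 10) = (j + 2)*(j + 3)*(j - 5)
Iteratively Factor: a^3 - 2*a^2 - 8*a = (a + 2)*(a^2 - 4*a) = (a - 4)*(a + 2)*(a)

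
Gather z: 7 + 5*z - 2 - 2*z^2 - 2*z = -2*z^2 + 3*z + 5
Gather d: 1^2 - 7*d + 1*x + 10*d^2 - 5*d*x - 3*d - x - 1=10*d^2 + d*(-5*x - 10)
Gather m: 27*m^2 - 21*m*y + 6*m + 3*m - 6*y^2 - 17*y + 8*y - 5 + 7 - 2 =27*m^2 + m*(9 - 21*y) - 6*y^2 - 9*y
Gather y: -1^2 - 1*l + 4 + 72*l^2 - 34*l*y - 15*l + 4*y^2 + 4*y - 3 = 72*l^2 - 16*l + 4*y^2 + y*(4 - 34*l)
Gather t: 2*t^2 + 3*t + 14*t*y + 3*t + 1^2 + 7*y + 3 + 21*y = 2*t^2 + t*(14*y + 6) + 28*y + 4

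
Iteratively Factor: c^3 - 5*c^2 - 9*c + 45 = (c - 3)*(c^2 - 2*c - 15) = (c - 5)*(c - 3)*(c + 3)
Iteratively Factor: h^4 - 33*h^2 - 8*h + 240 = (h - 5)*(h^3 + 5*h^2 - 8*h - 48) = (h - 5)*(h + 4)*(h^2 + h - 12) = (h - 5)*(h + 4)^2*(h - 3)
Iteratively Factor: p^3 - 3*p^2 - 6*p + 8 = (p - 4)*(p^2 + p - 2) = (p - 4)*(p + 2)*(p - 1)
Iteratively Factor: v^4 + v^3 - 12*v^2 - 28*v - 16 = (v - 4)*(v^3 + 5*v^2 + 8*v + 4) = (v - 4)*(v + 2)*(v^2 + 3*v + 2) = (v - 4)*(v + 2)^2*(v + 1)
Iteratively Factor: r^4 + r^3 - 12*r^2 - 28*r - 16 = (r + 1)*(r^3 - 12*r - 16) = (r + 1)*(r + 2)*(r^2 - 2*r - 8) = (r - 4)*(r + 1)*(r + 2)*(r + 2)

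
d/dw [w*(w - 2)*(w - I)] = w*(w - 2) + w*(w - I) + (w - 2)*(w - I)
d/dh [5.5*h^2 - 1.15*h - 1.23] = 11.0*h - 1.15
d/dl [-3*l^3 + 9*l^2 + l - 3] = -9*l^2 + 18*l + 1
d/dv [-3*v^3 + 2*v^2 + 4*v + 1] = -9*v^2 + 4*v + 4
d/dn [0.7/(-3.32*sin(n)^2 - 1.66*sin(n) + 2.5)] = (4.648*sin(n) + 1.162)*cos(n)/(3.32*sin(n)^2 + 1.66*sin(n) - 2.5)^2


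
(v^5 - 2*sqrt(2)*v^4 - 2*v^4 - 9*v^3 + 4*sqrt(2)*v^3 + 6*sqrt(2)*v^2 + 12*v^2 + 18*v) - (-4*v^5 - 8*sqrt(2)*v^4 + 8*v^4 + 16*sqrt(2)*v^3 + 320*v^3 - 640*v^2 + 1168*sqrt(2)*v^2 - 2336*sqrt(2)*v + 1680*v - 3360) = 5*v^5 - 10*v^4 + 6*sqrt(2)*v^4 - 329*v^3 - 12*sqrt(2)*v^3 - 1162*sqrt(2)*v^2 + 652*v^2 - 1662*v + 2336*sqrt(2)*v + 3360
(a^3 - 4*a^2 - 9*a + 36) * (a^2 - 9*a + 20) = a^5 - 13*a^4 + 47*a^3 + 37*a^2 - 504*a + 720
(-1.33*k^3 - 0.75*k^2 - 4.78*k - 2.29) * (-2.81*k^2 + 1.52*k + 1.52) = 3.7373*k^5 + 0.0858999999999996*k^4 + 10.2702*k^3 - 1.9707*k^2 - 10.7464*k - 3.4808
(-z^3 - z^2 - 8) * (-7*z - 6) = 7*z^4 + 13*z^3 + 6*z^2 + 56*z + 48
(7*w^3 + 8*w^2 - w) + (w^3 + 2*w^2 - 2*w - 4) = 8*w^3 + 10*w^2 - 3*w - 4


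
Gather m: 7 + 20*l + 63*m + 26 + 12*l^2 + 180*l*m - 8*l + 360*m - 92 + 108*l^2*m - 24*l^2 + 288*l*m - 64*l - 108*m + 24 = -12*l^2 - 52*l + m*(108*l^2 + 468*l + 315) - 35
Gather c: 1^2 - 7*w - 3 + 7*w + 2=0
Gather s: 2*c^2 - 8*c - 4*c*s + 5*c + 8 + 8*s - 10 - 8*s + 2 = 2*c^2 - 4*c*s - 3*c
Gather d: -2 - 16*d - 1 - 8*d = -24*d - 3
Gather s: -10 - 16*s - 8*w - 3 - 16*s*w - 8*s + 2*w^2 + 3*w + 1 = s*(-16*w - 24) + 2*w^2 - 5*w - 12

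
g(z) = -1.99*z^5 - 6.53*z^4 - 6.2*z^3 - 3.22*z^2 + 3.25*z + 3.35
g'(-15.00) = -419648.90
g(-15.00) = 1200730.10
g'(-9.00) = -47685.86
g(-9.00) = 78897.26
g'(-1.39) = 9.27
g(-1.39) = -4.79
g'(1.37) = -142.70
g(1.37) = -46.79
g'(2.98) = -1657.02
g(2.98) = -1162.26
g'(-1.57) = 8.14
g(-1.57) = -6.39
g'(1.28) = -116.95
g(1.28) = -35.13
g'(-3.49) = -566.63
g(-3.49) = 277.92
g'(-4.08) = -1263.27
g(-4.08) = 797.95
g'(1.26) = -111.72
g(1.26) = -32.85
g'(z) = -9.95*z^4 - 26.12*z^3 - 18.6*z^2 - 6.44*z + 3.25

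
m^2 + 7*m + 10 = (m + 2)*(m + 5)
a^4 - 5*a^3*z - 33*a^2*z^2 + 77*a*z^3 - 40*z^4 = (a - 8*z)*(a - z)^2*(a + 5*z)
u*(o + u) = o*u + u^2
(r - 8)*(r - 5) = r^2 - 13*r + 40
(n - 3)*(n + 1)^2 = n^3 - n^2 - 5*n - 3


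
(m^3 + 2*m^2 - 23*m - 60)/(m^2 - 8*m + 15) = (m^2 + 7*m + 12)/(m - 3)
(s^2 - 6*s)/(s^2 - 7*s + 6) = s/(s - 1)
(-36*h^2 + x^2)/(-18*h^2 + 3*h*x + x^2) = (-6*h + x)/(-3*h + x)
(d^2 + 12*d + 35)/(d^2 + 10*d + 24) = (d^2 + 12*d + 35)/(d^2 + 10*d + 24)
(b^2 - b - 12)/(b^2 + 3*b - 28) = (b + 3)/(b + 7)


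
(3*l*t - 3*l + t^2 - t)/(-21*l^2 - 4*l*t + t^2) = (t - 1)/(-7*l + t)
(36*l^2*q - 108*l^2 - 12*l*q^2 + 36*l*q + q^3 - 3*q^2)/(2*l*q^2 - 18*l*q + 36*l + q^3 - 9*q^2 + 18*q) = (36*l^2 - 12*l*q + q^2)/(2*l*q - 12*l + q^2 - 6*q)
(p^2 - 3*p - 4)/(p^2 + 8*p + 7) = (p - 4)/(p + 7)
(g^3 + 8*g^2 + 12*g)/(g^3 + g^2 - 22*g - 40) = g*(g + 6)/(g^2 - g - 20)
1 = 1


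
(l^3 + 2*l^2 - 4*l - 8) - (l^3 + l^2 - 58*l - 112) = l^2 + 54*l + 104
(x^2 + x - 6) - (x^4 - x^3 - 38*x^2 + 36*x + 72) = -x^4 + x^3 + 39*x^2 - 35*x - 78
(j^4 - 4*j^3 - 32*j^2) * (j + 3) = j^5 - j^4 - 44*j^3 - 96*j^2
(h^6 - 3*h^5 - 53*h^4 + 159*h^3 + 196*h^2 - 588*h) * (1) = h^6 - 3*h^5 - 53*h^4 + 159*h^3 + 196*h^2 - 588*h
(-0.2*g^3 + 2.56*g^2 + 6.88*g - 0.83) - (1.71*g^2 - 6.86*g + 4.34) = -0.2*g^3 + 0.85*g^2 + 13.74*g - 5.17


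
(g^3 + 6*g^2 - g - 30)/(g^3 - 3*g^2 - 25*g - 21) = (g^2 + 3*g - 10)/(g^2 - 6*g - 7)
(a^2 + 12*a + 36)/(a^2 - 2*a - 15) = (a^2 + 12*a + 36)/(a^2 - 2*a - 15)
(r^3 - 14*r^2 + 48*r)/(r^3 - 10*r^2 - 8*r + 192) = r/(r + 4)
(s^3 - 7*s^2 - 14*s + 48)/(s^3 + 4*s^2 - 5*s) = (s^3 - 7*s^2 - 14*s + 48)/(s*(s^2 + 4*s - 5))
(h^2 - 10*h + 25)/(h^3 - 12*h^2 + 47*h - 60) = (h - 5)/(h^2 - 7*h + 12)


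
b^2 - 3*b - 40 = (b - 8)*(b + 5)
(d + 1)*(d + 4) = d^2 + 5*d + 4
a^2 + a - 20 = (a - 4)*(a + 5)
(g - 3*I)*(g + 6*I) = g^2 + 3*I*g + 18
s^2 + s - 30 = (s - 5)*(s + 6)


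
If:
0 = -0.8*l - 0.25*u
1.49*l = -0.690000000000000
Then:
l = -0.46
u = 1.48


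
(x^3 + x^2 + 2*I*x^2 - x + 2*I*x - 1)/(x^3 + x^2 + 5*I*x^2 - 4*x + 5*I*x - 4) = (x + I)/(x + 4*I)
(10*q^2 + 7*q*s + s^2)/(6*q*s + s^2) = (10*q^2 + 7*q*s + s^2)/(s*(6*q + s))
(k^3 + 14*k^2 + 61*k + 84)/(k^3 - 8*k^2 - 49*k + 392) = (k^2 + 7*k + 12)/(k^2 - 15*k + 56)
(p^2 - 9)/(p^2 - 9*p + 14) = (p^2 - 9)/(p^2 - 9*p + 14)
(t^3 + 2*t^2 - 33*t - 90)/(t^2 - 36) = (t^2 + 8*t + 15)/(t + 6)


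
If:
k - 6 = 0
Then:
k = 6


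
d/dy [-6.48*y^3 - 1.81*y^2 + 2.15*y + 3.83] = -19.44*y^2 - 3.62*y + 2.15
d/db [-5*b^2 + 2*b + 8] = 2 - 10*b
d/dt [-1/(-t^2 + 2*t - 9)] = 2*(1 - t)/(t^2 - 2*t + 9)^2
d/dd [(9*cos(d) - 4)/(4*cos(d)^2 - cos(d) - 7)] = (-36*sin(d)^2 - 32*cos(d) + 103)*sin(d)/(-4*cos(d)^2 + cos(d) + 7)^2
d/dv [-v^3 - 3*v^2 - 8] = 3*v*(-v - 2)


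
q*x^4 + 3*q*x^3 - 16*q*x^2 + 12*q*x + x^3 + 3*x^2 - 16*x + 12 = (x - 2)*(x - 1)*(x + 6)*(q*x + 1)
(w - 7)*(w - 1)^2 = w^3 - 9*w^2 + 15*w - 7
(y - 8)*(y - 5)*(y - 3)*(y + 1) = y^4 - 15*y^3 + 63*y^2 - 41*y - 120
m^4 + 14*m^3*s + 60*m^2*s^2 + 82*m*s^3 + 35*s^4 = (m + s)^2*(m + 5*s)*(m + 7*s)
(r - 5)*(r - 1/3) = r^2 - 16*r/3 + 5/3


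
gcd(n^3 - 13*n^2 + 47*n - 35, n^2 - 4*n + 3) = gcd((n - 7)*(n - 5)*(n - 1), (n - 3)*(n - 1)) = n - 1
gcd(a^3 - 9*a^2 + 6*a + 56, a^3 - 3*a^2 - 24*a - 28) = a^2 - 5*a - 14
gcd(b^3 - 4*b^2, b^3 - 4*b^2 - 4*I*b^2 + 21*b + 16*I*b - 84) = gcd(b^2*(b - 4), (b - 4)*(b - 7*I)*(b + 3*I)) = b - 4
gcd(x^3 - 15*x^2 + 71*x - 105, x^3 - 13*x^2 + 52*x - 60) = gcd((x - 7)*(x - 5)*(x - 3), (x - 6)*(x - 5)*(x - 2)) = x - 5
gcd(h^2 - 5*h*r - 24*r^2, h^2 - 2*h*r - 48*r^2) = -h + 8*r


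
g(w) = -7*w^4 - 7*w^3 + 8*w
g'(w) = -28*w^3 - 21*w^2 + 8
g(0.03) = 0.24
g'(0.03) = 7.98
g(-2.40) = -154.68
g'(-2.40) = 274.11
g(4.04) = -2294.02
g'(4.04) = -2181.05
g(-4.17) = -1642.39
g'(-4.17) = 1673.16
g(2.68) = -474.41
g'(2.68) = -681.80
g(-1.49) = -23.27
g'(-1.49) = 54.00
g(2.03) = -161.19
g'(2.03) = -312.77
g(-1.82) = -49.16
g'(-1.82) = 107.24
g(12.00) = -157152.00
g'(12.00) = -51400.00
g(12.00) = -157152.00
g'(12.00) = -51400.00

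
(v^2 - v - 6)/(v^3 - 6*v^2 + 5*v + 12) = (v + 2)/(v^2 - 3*v - 4)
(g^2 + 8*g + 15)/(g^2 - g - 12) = (g + 5)/(g - 4)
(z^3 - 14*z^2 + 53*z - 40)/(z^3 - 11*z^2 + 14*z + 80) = (z - 1)/(z + 2)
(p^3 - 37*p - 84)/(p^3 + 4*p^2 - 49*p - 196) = (p + 3)/(p + 7)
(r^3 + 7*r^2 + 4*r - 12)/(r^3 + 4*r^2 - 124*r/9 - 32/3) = 9*(r^2 + r - 2)/(9*r^2 - 18*r - 16)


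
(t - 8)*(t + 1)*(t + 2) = t^3 - 5*t^2 - 22*t - 16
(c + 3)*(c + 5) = c^2 + 8*c + 15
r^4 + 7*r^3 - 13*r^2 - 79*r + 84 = (r - 3)*(r - 1)*(r + 4)*(r + 7)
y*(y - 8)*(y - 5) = y^3 - 13*y^2 + 40*y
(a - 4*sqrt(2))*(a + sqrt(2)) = a^2 - 3*sqrt(2)*a - 8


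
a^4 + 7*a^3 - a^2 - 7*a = a*(a - 1)*(a + 1)*(a + 7)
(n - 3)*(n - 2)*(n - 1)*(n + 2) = n^4 - 4*n^3 - n^2 + 16*n - 12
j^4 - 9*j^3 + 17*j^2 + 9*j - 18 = (j - 6)*(j - 3)*(j - 1)*(j + 1)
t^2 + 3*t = t*(t + 3)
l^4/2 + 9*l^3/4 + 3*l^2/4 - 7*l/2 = l*(l/2 + 1)*(l - 1)*(l + 7/2)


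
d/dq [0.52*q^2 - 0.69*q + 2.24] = 1.04*q - 0.69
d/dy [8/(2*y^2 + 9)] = -32*y/(2*y^2 + 9)^2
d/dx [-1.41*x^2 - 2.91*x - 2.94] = -2.82*x - 2.91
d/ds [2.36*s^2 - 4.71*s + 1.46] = 4.72*s - 4.71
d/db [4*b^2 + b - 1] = 8*b + 1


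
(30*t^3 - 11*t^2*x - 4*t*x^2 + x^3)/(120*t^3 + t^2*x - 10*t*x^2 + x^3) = (-2*t + x)/(-8*t + x)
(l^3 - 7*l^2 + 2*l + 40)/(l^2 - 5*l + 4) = (l^2 - 3*l - 10)/(l - 1)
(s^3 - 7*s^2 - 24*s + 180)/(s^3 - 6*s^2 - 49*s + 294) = (s^2 - s - 30)/(s^2 - 49)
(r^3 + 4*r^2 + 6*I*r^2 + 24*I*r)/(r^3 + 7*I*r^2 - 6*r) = (r + 4)/(r + I)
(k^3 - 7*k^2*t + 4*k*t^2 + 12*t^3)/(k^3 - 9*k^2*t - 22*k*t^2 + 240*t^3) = (-k^2 + k*t + 2*t^2)/(-k^2 + 3*k*t + 40*t^2)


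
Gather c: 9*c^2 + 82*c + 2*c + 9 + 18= 9*c^2 + 84*c + 27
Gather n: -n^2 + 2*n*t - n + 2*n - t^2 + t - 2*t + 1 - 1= -n^2 + n*(2*t + 1) - t^2 - t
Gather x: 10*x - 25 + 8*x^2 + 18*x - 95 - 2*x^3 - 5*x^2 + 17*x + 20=-2*x^3 + 3*x^2 + 45*x - 100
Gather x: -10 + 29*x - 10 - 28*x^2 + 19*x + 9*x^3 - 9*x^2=9*x^3 - 37*x^2 + 48*x - 20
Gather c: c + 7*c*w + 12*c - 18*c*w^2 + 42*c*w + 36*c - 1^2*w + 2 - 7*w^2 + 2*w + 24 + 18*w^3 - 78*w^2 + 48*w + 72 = c*(-18*w^2 + 49*w + 49) + 18*w^3 - 85*w^2 + 49*w + 98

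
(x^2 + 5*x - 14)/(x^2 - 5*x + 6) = (x + 7)/(x - 3)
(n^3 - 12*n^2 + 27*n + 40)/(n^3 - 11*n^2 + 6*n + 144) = (n^2 - 4*n - 5)/(n^2 - 3*n - 18)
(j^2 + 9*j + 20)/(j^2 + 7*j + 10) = (j + 4)/(j + 2)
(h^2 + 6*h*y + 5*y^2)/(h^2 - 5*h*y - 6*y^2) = (-h - 5*y)/(-h + 6*y)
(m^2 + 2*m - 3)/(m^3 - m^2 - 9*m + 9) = 1/(m - 3)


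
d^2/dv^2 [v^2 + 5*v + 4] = 2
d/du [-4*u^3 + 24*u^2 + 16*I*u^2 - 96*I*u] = -12*u^2 + u*(48 + 32*I) - 96*I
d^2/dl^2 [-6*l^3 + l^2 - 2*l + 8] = 2 - 36*l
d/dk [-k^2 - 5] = -2*k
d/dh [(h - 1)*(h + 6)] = 2*h + 5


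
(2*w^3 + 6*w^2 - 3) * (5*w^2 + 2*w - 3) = 10*w^5 + 34*w^4 + 6*w^3 - 33*w^2 - 6*w + 9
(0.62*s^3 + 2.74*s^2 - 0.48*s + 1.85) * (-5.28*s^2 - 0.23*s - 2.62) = -3.2736*s^5 - 14.6098*s^4 + 0.2798*s^3 - 16.8364*s^2 + 0.8321*s - 4.847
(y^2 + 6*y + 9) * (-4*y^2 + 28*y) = -4*y^4 + 4*y^3 + 132*y^2 + 252*y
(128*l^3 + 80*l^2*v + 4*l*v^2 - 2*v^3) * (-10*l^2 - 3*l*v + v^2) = -1280*l^5 - 1184*l^4*v - 152*l^3*v^2 + 88*l^2*v^3 + 10*l*v^4 - 2*v^5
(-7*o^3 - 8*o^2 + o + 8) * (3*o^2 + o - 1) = -21*o^5 - 31*o^4 + 2*o^3 + 33*o^2 + 7*o - 8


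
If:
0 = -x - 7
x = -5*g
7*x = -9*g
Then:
No Solution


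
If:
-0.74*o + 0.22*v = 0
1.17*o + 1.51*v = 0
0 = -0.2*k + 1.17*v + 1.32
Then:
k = 6.60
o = 0.00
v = 0.00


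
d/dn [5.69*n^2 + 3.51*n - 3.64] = 11.38*n + 3.51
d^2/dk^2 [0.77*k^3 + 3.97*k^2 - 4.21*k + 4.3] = 4.62*k + 7.94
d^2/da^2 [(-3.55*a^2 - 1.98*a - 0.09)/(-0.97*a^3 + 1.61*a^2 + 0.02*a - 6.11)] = (6.68039*a^6 + 11.177892*a^5 - 17.123604*a^4 - 286.692918*a^3 + 70.101096*a^2 + 113.681718*a + 267.312572)/(0.912673*a^9 - 4.544547*a^8 + 7.486557*a^7 + 13.26082*a^6 - 57.406284*a^5 + 46.800057*a^4 + 109.816855*a^3 - 180.306711*a^2 - 2.239926*a + 228.099131)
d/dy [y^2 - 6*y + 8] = 2*y - 6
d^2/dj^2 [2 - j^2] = -2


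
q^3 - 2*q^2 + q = q*(q - 1)^2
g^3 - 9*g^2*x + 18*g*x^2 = g*(g - 6*x)*(g - 3*x)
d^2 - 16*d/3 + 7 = (d - 3)*(d - 7/3)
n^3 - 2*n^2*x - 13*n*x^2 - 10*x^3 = (n - 5*x)*(n + x)*(n + 2*x)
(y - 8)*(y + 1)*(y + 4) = y^3 - 3*y^2 - 36*y - 32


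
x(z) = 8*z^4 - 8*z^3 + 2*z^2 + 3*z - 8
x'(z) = 32*z^3 - 24*z^2 + 4*z + 3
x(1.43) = 10.44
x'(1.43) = 53.22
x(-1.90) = 152.65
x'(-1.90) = -310.73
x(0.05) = -7.85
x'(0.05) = 3.14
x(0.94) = -3.81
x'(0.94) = 12.13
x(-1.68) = 94.27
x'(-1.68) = -223.19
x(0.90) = -4.26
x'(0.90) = 10.49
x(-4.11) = 2851.61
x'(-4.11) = -2640.50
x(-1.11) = 14.22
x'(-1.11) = -74.77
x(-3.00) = 865.00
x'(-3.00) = -1089.00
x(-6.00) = 12142.00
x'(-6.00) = -7797.00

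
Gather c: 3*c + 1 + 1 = 3*c + 2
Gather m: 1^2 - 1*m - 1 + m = 0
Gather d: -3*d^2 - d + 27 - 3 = -3*d^2 - d + 24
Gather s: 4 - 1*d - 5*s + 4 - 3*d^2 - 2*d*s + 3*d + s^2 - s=-3*d^2 + 2*d + s^2 + s*(-2*d - 6) + 8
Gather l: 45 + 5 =50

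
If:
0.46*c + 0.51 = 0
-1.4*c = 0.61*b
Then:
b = 2.54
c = -1.11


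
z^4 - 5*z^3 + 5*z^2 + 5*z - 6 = (z - 3)*(z - 2)*(z - 1)*(z + 1)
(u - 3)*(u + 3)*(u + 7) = u^3 + 7*u^2 - 9*u - 63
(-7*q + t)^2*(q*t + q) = 49*q^3*t + 49*q^3 - 14*q^2*t^2 - 14*q^2*t + q*t^3 + q*t^2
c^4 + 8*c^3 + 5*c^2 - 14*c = c*(c - 1)*(c + 2)*(c + 7)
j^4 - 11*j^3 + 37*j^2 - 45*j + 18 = (j - 6)*(j - 3)*(j - 1)^2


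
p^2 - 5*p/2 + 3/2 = (p - 3/2)*(p - 1)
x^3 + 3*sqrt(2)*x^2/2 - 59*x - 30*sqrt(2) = (x - 5*sqrt(2))*(x + sqrt(2)/2)*(x + 6*sqrt(2))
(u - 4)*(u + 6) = u^2 + 2*u - 24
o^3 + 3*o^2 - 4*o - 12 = (o - 2)*(o + 2)*(o + 3)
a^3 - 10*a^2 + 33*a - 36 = (a - 4)*(a - 3)^2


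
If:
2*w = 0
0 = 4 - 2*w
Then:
No Solution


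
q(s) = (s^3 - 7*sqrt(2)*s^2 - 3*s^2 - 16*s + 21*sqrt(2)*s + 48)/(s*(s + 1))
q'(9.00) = 0.61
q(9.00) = -1.61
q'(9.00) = 0.61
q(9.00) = -1.61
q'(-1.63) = 34.34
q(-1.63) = -12.59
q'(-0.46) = -155.88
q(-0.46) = -156.49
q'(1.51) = -16.81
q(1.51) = 11.27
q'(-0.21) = -1054.75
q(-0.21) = -268.51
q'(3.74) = -1.52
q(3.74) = -1.63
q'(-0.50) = -109.39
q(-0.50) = -151.20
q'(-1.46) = 74.90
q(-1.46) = -3.88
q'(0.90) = -52.61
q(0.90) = 29.60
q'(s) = (3*s^2 - 14*sqrt(2)*s - 6*s - 16 + 21*sqrt(2))/(s*(s + 1)) - (s^3 - 7*sqrt(2)*s^2 - 3*s^2 - 16*s + 21*sqrt(2)*s + 48)/(s*(s + 1)^2) - (s^3 - 7*sqrt(2)*s^2 - 3*s^2 - 16*s + 21*sqrt(2)*s + 48)/(s^2*(s + 1)) = (s^4 + 2*s^3 - 28*sqrt(2)*s^2 + 13*s^2 - 96*s - 48)/(s^2*(s^2 + 2*s + 1))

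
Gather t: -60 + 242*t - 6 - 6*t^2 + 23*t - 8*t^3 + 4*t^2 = -8*t^3 - 2*t^2 + 265*t - 66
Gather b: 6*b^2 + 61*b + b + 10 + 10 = 6*b^2 + 62*b + 20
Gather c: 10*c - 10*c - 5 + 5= 0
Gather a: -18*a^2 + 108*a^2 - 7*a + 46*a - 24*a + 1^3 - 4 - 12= 90*a^2 + 15*a - 15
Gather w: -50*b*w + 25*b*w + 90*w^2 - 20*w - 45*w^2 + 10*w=45*w^2 + w*(-25*b - 10)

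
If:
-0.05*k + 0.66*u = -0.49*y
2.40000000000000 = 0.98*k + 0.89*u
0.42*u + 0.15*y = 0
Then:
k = 2.62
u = -0.18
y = 0.51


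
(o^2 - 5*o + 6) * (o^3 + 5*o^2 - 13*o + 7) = o^5 - 32*o^3 + 102*o^2 - 113*o + 42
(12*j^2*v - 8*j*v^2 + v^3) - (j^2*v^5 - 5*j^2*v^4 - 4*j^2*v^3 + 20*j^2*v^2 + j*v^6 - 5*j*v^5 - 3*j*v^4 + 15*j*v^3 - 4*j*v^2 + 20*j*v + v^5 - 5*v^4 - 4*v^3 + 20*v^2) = -j^2*v^5 + 5*j^2*v^4 + 4*j^2*v^3 - 20*j^2*v^2 + 12*j^2*v - j*v^6 + 5*j*v^5 + 3*j*v^4 - 15*j*v^3 - 4*j*v^2 - 20*j*v - v^5 + 5*v^4 + 5*v^3 - 20*v^2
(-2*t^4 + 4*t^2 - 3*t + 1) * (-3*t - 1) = 6*t^5 + 2*t^4 - 12*t^3 + 5*t^2 - 1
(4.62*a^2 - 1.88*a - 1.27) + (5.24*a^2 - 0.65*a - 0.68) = 9.86*a^2 - 2.53*a - 1.95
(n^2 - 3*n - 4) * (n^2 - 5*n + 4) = n^4 - 8*n^3 + 15*n^2 + 8*n - 16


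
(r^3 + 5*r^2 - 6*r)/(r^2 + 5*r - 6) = r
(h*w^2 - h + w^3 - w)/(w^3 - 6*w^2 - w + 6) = (h + w)/(w - 6)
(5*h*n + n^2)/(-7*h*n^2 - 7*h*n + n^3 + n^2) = (-5*h - n)/(7*h*n + 7*h - n^2 - n)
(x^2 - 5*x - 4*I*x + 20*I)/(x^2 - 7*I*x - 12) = (x - 5)/(x - 3*I)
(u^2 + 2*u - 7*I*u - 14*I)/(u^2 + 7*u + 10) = (u - 7*I)/(u + 5)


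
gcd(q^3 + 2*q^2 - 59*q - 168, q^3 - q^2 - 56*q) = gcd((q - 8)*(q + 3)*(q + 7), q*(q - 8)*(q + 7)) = q^2 - q - 56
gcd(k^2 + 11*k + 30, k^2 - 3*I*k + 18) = 1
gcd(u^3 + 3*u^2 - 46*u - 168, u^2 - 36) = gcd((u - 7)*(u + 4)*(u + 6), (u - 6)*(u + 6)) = u + 6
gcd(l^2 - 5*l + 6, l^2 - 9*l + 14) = l - 2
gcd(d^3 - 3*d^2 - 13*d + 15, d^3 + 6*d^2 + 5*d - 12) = d^2 + 2*d - 3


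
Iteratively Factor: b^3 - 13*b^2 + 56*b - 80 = (b - 4)*(b^2 - 9*b + 20) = (b - 5)*(b - 4)*(b - 4)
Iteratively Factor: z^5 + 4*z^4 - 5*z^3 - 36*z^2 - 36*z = (z + 2)*(z^4 + 2*z^3 - 9*z^2 - 18*z) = z*(z + 2)*(z^3 + 2*z^2 - 9*z - 18) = z*(z + 2)*(z + 3)*(z^2 - z - 6) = z*(z + 2)^2*(z + 3)*(z - 3)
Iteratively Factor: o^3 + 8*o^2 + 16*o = (o + 4)*(o^2 + 4*o) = o*(o + 4)*(o + 4)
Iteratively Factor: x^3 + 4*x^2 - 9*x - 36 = (x - 3)*(x^2 + 7*x + 12) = (x - 3)*(x + 3)*(x + 4)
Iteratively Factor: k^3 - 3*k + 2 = (k - 1)*(k^2 + k - 2) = (k - 1)*(k + 2)*(k - 1)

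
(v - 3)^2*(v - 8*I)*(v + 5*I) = v^4 - 6*v^3 - 3*I*v^3 + 49*v^2 + 18*I*v^2 - 240*v - 27*I*v + 360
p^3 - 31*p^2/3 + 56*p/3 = p*(p - 8)*(p - 7/3)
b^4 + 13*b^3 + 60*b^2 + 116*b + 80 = (b + 2)^2*(b + 4)*(b + 5)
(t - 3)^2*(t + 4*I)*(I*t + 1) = I*t^4 - 3*t^3 - 6*I*t^3 + 18*t^2 + 13*I*t^2 - 27*t - 24*I*t + 36*I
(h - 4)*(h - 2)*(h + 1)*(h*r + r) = h^4*r - 4*h^3*r - 3*h^2*r + 10*h*r + 8*r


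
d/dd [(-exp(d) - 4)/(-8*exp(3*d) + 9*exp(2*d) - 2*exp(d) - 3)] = (-16*exp(3*d) - 87*exp(2*d) + 72*exp(d) - 5)*exp(d)/(64*exp(6*d) - 144*exp(5*d) + 113*exp(4*d) + 12*exp(3*d) - 50*exp(2*d) + 12*exp(d) + 9)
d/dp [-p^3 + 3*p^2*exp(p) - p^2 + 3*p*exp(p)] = 3*p^2*exp(p) - 3*p^2 + 9*p*exp(p) - 2*p + 3*exp(p)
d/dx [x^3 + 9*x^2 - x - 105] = 3*x^2 + 18*x - 1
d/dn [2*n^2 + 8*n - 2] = 4*n + 8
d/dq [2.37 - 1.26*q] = -1.26000000000000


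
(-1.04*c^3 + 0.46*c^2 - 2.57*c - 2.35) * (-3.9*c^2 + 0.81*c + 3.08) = 4.056*c^5 - 2.6364*c^4 + 7.1924*c^3 + 8.5001*c^2 - 9.8191*c - 7.238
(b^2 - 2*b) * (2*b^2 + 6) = 2*b^4 - 4*b^3 + 6*b^2 - 12*b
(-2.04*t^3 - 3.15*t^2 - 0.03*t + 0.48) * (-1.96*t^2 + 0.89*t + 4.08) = 3.9984*t^5 + 4.3584*t^4 - 11.0679*t^3 - 13.8195*t^2 + 0.3048*t + 1.9584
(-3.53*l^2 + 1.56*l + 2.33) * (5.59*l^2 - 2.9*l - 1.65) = -19.7327*l^4 + 18.9574*l^3 + 14.3252*l^2 - 9.331*l - 3.8445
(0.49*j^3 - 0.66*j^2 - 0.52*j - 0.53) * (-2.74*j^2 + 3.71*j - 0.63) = -1.3426*j^5 + 3.6263*j^4 - 1.3325*j^3 - 0.0611999999999999*j^2 - 1.6387*j + 0.3339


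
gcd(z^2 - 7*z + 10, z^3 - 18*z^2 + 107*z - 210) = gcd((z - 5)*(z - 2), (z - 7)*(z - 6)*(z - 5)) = z - 5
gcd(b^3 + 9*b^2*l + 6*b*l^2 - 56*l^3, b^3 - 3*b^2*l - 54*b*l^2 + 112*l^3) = b^2 + 5*b*l - 14*l^2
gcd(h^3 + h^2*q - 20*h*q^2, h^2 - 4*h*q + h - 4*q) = -h + 4*q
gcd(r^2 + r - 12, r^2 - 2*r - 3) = r - 3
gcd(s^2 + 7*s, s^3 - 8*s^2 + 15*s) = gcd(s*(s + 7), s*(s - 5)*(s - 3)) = s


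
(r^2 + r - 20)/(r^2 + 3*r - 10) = (r - 4)/(r - 2)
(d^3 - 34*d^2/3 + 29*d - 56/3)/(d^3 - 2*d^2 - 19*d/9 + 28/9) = 3*(d - 8)/(3*d + 4)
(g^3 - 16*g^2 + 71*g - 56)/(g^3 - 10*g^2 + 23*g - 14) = (g - 8)/(g - 2)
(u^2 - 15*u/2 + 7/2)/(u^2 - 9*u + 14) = (u - 1/2)/(u - 2)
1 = 1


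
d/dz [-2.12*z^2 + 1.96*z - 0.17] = 1.96 - 4.24*z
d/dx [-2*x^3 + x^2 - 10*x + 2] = -6*x^2 + 2*x - 10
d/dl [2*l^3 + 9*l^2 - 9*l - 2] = 6*l^2 + 18*l - 9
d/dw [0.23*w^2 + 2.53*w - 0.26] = 0.46*w + 2.53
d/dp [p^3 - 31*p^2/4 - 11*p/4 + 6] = 3*p^2 - 31*p/2 - 11/4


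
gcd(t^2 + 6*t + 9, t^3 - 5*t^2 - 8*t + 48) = t + 3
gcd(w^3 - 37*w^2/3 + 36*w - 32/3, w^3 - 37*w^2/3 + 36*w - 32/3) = w^3 - 37*w^2/3 + 36*w - 32/3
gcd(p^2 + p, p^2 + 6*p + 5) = p + 1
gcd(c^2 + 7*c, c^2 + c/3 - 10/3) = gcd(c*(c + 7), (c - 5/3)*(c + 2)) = 1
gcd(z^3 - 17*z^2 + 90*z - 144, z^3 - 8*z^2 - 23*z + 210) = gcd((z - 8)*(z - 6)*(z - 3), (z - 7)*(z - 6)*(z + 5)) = z - 6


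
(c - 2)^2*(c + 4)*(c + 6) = c^4 + 6*c^3 - 12*c^2 - 56*c + 96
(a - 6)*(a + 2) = a^2 - 4*a - 12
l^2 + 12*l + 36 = (l + 6)^2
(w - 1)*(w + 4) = w^2 + 3*w - 4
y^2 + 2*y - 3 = (y - 1)*(y + 3)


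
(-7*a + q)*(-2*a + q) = 14*a^2 - 9*a*q + q^2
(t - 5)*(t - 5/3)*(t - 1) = t^3 - 23*t^2/3 + 15*t - 25/3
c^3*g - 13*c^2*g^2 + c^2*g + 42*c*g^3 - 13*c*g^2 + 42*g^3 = (c - 7*g)*(c - 6*g)*(c*g + g)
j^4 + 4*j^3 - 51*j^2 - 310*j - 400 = (j - 8)*(j + 2)*(j + 5)^2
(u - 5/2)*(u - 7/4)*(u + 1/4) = u^3 - 4*u^2 + 53*u/16 + 35/32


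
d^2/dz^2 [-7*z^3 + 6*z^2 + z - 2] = 12 - 42*z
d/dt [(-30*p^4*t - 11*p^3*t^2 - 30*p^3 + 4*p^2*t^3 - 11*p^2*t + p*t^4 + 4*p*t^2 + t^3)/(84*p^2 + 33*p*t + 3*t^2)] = (-840*p^6 - 616*p^5*t + 245*p^4*t^2 + 22*p^4 + 200*p^3*t^3 + 284*p^3*t + 37*p^2*t^4 + 139*p^2*t^2 + 2*p*t^5 + 22*p*t^3 + t^4)/(3*(784*p^4 + 616*p^3*t + 177*p^2*t^2 + 22*p*t^3 + t^4))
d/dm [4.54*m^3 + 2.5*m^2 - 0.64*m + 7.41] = 13.62*m^2 + 5.0*m - 0.64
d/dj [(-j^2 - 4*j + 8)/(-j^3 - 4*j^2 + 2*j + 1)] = (-j^4 - 8*j^3 + 6*j^2 + 62*j - 20)/(j^6 + 8*j^5 + 12*j^4 - 18*j^3 - 4*j^2 + 4*j + 1)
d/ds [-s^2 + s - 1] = 1 - 2*s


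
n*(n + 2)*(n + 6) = n^3 + 8*n^2 + 12*n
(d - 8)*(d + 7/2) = d^2 - 9*d/2 - 28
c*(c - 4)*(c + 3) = c^3 - c^2 - 12*c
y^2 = y^2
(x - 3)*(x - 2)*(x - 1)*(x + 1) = x^4 - 5*x^3 + 5*x^2 + 5*x - 6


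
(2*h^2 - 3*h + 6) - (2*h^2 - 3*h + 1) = 5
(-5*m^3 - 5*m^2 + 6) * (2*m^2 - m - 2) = -10*m^5 - 5*m^4 + 15*m^3 + 22*m^2 - 6*m - 12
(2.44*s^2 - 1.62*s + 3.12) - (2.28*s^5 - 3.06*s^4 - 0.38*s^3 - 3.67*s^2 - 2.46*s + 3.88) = -2.28*s^5 + 3.06*s^4 + 0.38*s^3 + 6.11*s^2 + 0.84*s - 0.76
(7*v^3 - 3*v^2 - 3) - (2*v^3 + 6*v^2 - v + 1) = 5*v^3 - 9*v^2 + v - 4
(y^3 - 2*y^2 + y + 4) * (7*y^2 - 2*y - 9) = 7*y^5 - 16*y^4 + 2*y^3 + 44*y^2 - 17*y - 36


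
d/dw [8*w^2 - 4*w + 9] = 16*w - 4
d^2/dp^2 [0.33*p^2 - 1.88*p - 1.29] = 0.660000000000000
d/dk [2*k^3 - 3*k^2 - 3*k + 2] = 6*k^2 - 6*k - 3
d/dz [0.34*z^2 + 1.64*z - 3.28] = 0.68*z + 1.64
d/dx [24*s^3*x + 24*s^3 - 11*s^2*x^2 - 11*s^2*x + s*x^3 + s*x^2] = s*(24*s^2 - 22*s*x - 11*s + 3*x^2 + 2*x)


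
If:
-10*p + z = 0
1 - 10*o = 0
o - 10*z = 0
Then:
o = 1/10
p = 1/1000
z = 1/100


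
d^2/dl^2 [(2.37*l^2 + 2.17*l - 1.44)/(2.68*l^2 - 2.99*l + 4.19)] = (69.154184*l^3 - 221.73516*l^2 - 76.970136*l + 144.180476)/(19.248832*l^6 - 64.426128*l^5 + 162.161172*l^4 - 228.182747*l^3 + 253.528101*l^2 - 157.478217*l + 73.560059)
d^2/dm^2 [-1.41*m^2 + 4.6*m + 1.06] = -2.82000000000000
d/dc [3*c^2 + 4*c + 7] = 6*c + 4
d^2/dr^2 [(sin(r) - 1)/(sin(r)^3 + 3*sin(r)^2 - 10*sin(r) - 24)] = (-4*sin(r)^7 - 10*sin(r)^5 - 320*sin(r)^4 - 316*sin(r)^3 + 922*sin(r)^2 - 348*sin(r) - 824)/(sin(r)^3 + 3*sin(r)^2 - 10*sin(r) - 24)^3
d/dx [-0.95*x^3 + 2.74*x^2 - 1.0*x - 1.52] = -2.85*x^2 + 5.48*x - 1.0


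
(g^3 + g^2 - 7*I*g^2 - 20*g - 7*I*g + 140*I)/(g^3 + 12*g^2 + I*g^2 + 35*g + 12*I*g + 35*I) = (g^2 - g*(4 + 7*I) + 28*I)/(g^2 + g*(7 + I) + 7*I)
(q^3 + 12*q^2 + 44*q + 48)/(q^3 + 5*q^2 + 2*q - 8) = (q + 6)/(q - 1)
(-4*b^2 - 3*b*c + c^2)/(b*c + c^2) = (-4*b + c)/c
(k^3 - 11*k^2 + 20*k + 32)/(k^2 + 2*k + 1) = (k^2 - 12*k + 32)/(k + 1)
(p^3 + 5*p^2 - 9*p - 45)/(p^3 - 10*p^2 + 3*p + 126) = (p^2 + 2*p - 15)/(p^2 - 13*p + 42)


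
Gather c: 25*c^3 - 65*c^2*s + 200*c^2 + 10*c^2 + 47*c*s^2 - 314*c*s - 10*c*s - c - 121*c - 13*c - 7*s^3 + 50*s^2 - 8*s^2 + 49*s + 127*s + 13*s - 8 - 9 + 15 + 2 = 25*c^3 + c^2*(210 - 65*s) + c*(47*s^2 - 324*s - 135) - 7*s^3 + 42*s^2 + 189*s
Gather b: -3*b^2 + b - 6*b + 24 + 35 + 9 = -3*b^2 - 5*b + 68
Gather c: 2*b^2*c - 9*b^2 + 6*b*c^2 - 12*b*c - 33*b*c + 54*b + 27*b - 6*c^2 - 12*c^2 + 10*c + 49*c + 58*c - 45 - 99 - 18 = -9*b^2 + 81*b + c^2*(6*b - 18) + c*(2*b^2 - 45*b + 117) - 162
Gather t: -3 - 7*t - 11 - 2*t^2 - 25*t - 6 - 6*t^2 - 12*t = -8*t^2 - 44*t - 20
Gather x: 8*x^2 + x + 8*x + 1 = 8*x^2 + 9*x + 1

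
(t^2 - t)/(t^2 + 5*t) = (t - 1)/(t + 5)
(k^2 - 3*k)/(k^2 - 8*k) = (k - 3)/(k - 8)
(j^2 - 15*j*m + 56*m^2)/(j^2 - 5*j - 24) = (-j^2 + 15*j*m - 56*m^2)/(-j^2 + 5*j + 24)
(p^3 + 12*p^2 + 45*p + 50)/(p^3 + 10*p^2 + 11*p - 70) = (p^2 + 7*p + 10)/(p^2 + 5*p - 14)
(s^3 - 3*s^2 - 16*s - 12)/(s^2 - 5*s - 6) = s + 2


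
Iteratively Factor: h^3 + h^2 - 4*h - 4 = (h + 2)*(h^2 - h - 2) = (h + 1)*(h + 2)*(h - 2)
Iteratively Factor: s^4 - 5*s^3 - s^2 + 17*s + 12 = (s - 4)*(s^3 - s^2 - 5*s - 3) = (s - 4)*(s + 1)*(s^2 - 2*s - 3) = (s - 4)*(s + 1)^2*(s - 3)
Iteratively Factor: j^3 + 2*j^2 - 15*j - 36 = (j + 3)*(j^2 - j - 12) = (j + 3)^2*(j - 4)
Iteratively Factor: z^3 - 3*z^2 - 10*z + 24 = (z + 3)*(z^2 - 6*z + 8) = (z - 4)*(z + 3)*(z - 2)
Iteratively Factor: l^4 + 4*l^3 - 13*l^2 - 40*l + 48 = (l - 3)*(l^3 + 7*l^2 + 8*l - 16) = (l - 3)*(l - 1)*(l^2 + 8*l + 16) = (l - 3)*(l - 1)*(l + 4)*(l + 4)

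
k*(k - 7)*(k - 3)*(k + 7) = k^4 - 3*k^3 - 49*k^2 + 147*k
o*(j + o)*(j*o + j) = j^2*o^2 + j^2*o + j*o^3 + j*o^2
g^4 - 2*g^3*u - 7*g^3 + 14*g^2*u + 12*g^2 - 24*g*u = g*(g - 4)*(g - 3)*(g - 2*u)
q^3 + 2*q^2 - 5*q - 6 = (q - 2)*(q + 1)*(q + 3)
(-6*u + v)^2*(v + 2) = 36*u^2*v + 72*u^2 - 12*u*v^2 - 24*u*v + v^3 + 2*v^2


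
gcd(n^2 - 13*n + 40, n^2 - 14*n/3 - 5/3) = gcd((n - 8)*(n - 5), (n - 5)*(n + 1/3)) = n - 5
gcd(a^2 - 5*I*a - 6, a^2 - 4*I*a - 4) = a - 2*I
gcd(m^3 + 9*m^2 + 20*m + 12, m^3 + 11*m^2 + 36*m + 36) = m^2 + 8*m + 12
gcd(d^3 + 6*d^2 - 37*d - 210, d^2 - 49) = d + 7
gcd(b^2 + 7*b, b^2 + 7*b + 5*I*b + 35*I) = b + 7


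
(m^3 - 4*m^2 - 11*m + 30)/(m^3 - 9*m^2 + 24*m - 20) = (m + 3)/(m - 2)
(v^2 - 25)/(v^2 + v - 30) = (v + 5)/(v + 6)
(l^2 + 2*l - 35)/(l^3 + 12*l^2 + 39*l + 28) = (l - 5)/(l^2 + 5*l + 4)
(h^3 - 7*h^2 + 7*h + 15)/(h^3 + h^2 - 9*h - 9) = (h - 5)/(h + 3)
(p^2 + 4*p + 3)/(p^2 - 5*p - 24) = (p + 1)/(p - 8)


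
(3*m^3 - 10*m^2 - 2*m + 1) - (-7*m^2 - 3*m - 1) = 3*m^3 - 3*m^2 + m + 2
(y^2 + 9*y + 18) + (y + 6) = y^2 + 10*y + 24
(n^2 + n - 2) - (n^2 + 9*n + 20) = -8*n - 22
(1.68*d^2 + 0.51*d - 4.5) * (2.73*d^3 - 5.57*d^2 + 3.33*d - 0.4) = 4.5864*d^5 - 7.9653*d^4 - 9.5313*d^3 + 26.0913*d^2 - 15.189*d + 1.8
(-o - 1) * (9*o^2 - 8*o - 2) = -9*o^3 - o^2 + 10*o + 2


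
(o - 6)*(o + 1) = o^2 - 5*o - 6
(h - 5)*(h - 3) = h^2 - 8*h + 15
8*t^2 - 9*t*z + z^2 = (-8*t + z)*(-t + z)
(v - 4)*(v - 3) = v^2 - 7*v + 12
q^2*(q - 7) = q^3 - 7*q^2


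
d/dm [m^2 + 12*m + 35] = 2*m + 12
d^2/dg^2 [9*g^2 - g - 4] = 18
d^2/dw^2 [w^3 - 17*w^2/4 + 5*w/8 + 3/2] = 6*w - 17/2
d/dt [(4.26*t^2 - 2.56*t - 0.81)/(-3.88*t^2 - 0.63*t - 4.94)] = (-12.6166*t^2 - 48.3744*t + 12.1361)/(15.0544*t^4 + 4.8888*t^3 + 38.7313*t^2 + 6.2244*t + 24.4036)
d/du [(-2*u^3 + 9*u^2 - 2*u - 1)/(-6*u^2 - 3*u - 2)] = (12*u^4 + 12*u^3 - 27*u^2 - 48*u + 1)/(36*u^4 + 36*u^3 + 33*u^2 + 12*u + 4)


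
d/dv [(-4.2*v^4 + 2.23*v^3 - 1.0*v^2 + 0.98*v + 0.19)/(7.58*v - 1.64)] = (-95.508*v^4 + 61.3588*v^3 - 18.5516*v^2 + 3.28*v - 3.0474)/(57.4564*v^2 - 24.8624*v + 2.6896)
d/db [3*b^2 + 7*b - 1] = 6*b + 7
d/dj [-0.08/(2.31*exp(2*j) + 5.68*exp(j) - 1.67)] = (0.3696*exp(j) + 0.4544)*exp(j)/(2.31*exp(2*j) + 5.68*exp(j) - 1.67)^2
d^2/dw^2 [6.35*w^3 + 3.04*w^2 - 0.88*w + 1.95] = 38.1*w + 6.08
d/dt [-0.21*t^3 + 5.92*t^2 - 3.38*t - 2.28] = -0.63*t^2 + 11.84*t - 3.38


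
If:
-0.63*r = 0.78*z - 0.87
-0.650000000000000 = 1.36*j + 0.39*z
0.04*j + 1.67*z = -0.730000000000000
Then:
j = -0.36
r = 1.91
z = -0.43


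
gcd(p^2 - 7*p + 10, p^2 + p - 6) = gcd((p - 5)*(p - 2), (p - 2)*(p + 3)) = p - 2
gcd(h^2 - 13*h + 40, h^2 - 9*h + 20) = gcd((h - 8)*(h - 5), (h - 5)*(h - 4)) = h - 5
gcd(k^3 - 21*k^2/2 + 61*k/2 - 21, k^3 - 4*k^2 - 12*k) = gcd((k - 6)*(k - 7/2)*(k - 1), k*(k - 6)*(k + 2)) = k - 6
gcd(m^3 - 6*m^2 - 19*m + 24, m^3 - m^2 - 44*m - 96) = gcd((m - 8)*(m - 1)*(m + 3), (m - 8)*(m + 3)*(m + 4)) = m^2 - 5*m - 24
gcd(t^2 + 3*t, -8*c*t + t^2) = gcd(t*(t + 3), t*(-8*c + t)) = t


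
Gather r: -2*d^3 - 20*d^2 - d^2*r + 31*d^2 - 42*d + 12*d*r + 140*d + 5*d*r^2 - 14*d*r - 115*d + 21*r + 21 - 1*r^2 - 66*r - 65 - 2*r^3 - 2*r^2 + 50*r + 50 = -2*d^3 + 11*d^2 - 17*d - 2*r^3 + r^2*(5*d - 3) + r*(-d^2 - 2*d + 5) + 6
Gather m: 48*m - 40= 48*m - 40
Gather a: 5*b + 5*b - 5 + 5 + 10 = 10*b + 10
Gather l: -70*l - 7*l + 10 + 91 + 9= 110 - 77*l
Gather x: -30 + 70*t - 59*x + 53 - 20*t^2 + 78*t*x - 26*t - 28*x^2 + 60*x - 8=-20*t^2 + 44*t - 28*x^2 + x*(78*t + 1) + 15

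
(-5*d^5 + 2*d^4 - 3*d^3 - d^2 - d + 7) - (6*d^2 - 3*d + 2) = -5*d^5 + 2*d^4 - 3*d^3 - 7*d^2 + 2*d + 5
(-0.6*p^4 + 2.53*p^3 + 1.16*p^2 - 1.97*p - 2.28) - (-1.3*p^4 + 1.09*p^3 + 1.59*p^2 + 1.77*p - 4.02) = 0.7*p^4 + 1.44*p^3 - 0.43*p^2 - 3.74*p + 1.74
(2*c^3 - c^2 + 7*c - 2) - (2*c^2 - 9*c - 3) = 2*c^3 - 3*c^2 + 16*c + 1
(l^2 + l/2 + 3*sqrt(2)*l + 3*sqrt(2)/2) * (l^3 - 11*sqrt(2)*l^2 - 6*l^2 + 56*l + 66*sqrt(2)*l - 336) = l^5 - 8*sqrt(2)*l^4 - 11*l^4/2 - 13*l^3 + 44*sqrt(2)*l^3 + 55*l^2 + 192*sqrt(2)*l^2 - 924*sqrt(2)*l + 30*l - 504*sqrt(2)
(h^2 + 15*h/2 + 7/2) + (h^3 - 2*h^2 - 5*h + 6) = h^3 - h^2 + 5*h/2 + 19/2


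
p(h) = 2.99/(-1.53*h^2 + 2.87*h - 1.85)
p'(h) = 2.99*(3.06*h - 2.87)/(-1.53*h^2 + 2.87*h - 1.85)^2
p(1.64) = -2.38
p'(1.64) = 4.06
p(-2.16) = -0.20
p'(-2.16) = -0.12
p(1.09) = -5.54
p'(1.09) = 4.78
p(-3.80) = -0.09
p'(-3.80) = -0.04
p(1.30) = -4.24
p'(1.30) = 6.67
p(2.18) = -1.04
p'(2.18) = 1.38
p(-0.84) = -0.56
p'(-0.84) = -0.57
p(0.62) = -4.54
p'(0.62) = -6.70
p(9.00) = -0.03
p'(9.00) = 0.01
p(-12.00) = -0.01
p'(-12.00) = -0.00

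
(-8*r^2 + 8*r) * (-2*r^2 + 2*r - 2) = 16*r^4 - 32*r^3 + 32*r^2 - 16*r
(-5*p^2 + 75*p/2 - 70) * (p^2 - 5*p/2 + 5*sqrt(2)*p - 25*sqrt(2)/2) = -5*p^4 - 25*sqrt(2)*p^3 + 50*p^3 - 655*p^2/4 + 250*sqrt(2)*p^2 - 3275*sqrt(2)*p/4 + 175*p + 875*sqrt(2)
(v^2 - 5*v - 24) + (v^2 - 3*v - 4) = 2*v^2 - 8*v - 28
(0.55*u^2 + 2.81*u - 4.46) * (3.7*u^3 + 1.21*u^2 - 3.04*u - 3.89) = 2.035*u^5 + 11.0625*u^4 - 14.7739*u^3 - 16.0785*u^2 + 2.6275*u + 17.3494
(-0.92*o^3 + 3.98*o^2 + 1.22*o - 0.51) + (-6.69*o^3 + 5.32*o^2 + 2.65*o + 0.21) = -7.61*o^3 + 9.3*o^2 + 3.87*o - 0.3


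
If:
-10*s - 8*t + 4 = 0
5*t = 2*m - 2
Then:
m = 5*t/2 + 1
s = 2/5 - 4*t/5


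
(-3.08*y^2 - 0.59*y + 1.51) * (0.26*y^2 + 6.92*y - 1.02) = -0.8008*y^4 - 21.467*y^3 - 0.5486*y^2 + 11.051*y - 1.5402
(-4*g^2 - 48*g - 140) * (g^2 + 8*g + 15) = -4*g^4 - 80*g^3 - 584*g^2 - 1840*g - 2100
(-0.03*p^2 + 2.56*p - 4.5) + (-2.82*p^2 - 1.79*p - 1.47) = -2.85*p^2 + 0.77*p - 5.97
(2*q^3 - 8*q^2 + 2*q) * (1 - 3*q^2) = -6*q^5 + 24*q^4 - 4*q^3 - 8*q^2 + 2*q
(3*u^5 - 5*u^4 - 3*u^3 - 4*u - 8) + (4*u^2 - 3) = 3*u^5 - 5*u^4 - 3*u^3 + 4*u^2 - 4*u - 11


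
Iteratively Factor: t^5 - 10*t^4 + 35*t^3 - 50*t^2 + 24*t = (t - 1)*(t^4 - 9*t^3 + 26*t^2 - 24*t) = (t - 3)*(t - 1)*(t^3 - 6*t^2 + 8*t) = (t - 4)*(t - 3)*(t - 1)*(t^2 - 2*t) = (t - 4)*(t - 3)*(t - 2)*(t - 1)*(t)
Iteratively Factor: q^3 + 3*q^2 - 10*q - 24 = (q + 2)*(q^2 + q - 12) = (q - 3)*(q + 2)*(q + 4)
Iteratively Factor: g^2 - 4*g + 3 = (g - 3)*(g - 1)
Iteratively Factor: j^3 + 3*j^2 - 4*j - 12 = (j + 2)*(j^2 + j - 6) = (j + 2)*(j + 3)*(j - 2)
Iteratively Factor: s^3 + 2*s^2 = (s + 2)*(s^2) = s*(s + 2)*(s)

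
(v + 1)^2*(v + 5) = v^3 + 7*v^2 + 11*v + 5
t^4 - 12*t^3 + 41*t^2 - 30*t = t*(t - 6)*(t - 5)*(t - 1)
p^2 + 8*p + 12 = (p + 2)*(p + 6)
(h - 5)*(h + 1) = h^2 - 4*h - 5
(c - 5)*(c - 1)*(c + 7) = c^3 + c^2 - 37*c + 35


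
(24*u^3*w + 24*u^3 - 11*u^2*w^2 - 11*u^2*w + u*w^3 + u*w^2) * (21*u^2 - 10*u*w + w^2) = 504*u^5*w + 504*u^5 - 471*u^4*w^2 - 471*u^4*w + 155*u^3*w^3 + 155*u^3*w^2 - 21*u^2*w^4 - 21*u^2*w^3 + u*w^5 + u*w^4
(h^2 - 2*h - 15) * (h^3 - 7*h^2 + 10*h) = h^5 - 9*h^4 + 9*h^3 + 85*h^2 - 150*h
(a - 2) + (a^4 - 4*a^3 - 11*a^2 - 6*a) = a^4 - 4*a^3 - 11*a^2 - 5*a - 2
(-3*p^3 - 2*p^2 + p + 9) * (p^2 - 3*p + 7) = -3*p^5 + 7*p^4 - 14*p^3 - 8*p^2 - 20*p + 63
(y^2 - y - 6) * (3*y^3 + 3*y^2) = 3*y^5 - 21*y^3 - 18*y^2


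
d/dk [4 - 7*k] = -7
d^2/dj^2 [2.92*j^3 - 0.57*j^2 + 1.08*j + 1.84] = 17.52*j - 1.14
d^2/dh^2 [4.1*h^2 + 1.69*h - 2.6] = 8.20000000000000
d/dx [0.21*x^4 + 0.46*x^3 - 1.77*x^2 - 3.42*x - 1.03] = 0.84*x^3 + 1.38*x^2 - 3.54*x - 3.42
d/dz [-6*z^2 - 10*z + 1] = -12*z - 10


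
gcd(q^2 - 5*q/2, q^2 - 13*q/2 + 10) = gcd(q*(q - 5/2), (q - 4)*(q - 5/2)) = q - 5/2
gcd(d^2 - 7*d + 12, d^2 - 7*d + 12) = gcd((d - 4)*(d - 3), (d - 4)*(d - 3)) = d^2 - 7*d + 12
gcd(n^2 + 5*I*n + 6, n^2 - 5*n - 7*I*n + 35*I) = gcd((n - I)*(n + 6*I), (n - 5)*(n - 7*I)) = 1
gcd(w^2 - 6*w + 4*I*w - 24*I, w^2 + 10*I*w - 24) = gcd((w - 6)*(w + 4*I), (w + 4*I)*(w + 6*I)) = w + 4*I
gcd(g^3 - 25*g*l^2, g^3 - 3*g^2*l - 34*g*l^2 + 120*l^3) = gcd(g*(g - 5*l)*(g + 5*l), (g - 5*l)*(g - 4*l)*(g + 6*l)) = g - 5*l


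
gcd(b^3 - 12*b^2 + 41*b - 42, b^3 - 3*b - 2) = b - 2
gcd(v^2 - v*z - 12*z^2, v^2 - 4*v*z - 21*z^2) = v + 3*z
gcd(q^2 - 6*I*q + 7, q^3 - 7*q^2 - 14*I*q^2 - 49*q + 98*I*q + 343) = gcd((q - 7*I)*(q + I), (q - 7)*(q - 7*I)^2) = q - 7*I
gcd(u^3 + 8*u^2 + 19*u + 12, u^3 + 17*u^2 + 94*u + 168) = u + 4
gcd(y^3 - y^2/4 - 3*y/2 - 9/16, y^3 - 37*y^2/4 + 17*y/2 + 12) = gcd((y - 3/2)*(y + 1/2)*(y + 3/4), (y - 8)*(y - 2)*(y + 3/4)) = y + 3/4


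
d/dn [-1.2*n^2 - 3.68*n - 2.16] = -2.4*n - 3.68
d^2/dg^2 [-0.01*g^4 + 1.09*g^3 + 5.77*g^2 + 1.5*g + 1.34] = -0.12*g^2 + 6.54*g + 11.54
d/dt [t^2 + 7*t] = 2*t + 7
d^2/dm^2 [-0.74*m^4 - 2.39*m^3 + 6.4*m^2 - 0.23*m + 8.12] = -8.88*m^2 - 14.34*m + 12.8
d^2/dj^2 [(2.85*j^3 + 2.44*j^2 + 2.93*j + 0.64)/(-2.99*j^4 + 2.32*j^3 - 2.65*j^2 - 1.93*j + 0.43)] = (-50.9585700000001*j^9 - 130.883064*j^8 - 77.2873140000002*j^7 + 418.371802*j^6 - 96.2739059999999*j^5 - 29.8095420000001*j^4 - 63.2403820000001*j^3 + 12.938034*j^2 - 39.003096*j - 11.991958)/(26.730899*j^12 - 62.223096*j^11 + 119.353923*j^10 - 71.019109*j^9 + 13.921032*j^8 + 91.93857*j^7 - 46.557788*j^6 + 15.708405*j^5 + 33.764691*j^4 - 7.293257*j^3 - 3.335166*j^2 + 1.070571*j - 0.079507)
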